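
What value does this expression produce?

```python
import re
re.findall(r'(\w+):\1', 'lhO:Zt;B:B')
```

['B']

After group 1 captures some text, `\1` only succeeds where that same text appears again.
Matches: at [7:10] match 'B:B', group 1 = 'B'.
`findall` collects group 1 from the one match (1 total).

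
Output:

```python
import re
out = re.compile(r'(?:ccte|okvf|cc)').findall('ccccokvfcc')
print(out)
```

['cc', 'cc', 'okvf', 'cc']

`findall` yields the raw match text (4 of them) because the pattern has no groups.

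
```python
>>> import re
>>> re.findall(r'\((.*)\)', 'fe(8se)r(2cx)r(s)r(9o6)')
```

Matches: at [2:23] match '(8se)r(2cx)r(s)r(9o6)', group 1 = '8se)r(2cx)r(s)r(9o6'.
`findall` collects group 1 from the one match (1 total).

['8se)r(2cx)r(s)r(9o6']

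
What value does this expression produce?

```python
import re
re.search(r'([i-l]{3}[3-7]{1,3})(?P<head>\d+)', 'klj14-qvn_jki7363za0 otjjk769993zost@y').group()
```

'jki7363'

This matches exactly 3 of a character in [i-l], then 1 to 3 of a character in [3-7] (captured); then one or more of a digit (captured as 'head').
`re.search` tries every starting position until one works.
The match spans [10:17] → 'jki7363'.
Captured: group 1 = 'jki736', group 2 = '3'.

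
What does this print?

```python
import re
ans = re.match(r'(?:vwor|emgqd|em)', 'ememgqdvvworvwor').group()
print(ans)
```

em

`match` is anchored at position 0; if the pattern doesn't fit there, it returns None.
The match spans [0:2] → 'em'.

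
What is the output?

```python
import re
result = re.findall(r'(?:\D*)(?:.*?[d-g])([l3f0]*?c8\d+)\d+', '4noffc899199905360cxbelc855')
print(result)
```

This matches zero or more of a non-digit (non-capturing group); then zero or more of any character (lazy), then a character in [d-g] (non-capturing group); then zero or more of one of [l3f0] (lazy), then the literal 'c8', then one or more of a digit (captured); then one or more of a digit.
Matches: at [0:18] match '4noffc899199905360', group 1 = 'fc89919990536'; at [18:27] match 'cxbelc855', group 1 = 'lc85'.
One capturing group, so `findall` returns just the captured substring from each match — 2 in all.

['fc89919990536', 'lc85']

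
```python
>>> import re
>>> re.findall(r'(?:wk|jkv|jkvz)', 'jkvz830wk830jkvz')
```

`|` is ordered: at each position the engine commits to the first alternative that works.
With no groups in the pattern, `findall` gives back each whole match — 3 here.

['jkv', 'wk', 'jkv']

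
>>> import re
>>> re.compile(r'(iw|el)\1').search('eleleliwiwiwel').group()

'elel'

After group 1 captures some text, `\1` only succeeds where that same text appears again.
`re.search` tries every starting position until one works.
The match spans [0:4] → 'elel'.
Captured: group 1 = 'el'.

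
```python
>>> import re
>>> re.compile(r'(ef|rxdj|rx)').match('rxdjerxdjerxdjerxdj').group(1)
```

'rxdj'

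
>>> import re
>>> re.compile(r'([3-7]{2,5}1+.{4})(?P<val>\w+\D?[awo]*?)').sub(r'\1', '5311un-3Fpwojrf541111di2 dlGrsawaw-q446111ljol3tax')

'5311un-3dlGrsawaw-q446111ljol'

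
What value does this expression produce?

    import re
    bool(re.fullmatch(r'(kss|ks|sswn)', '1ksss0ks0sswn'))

False

For `fullmatch`, every character of the input must be accounted for by the pattern.
Here the pattern can't cover the whole string, so the call returns None, and `bool(None)` is False.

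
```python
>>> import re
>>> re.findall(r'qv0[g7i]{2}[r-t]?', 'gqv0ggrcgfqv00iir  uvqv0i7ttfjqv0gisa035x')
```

Since nothing is captured, `findall` lists the 3 matched substrings directly.

['qv0ggr', 'qv0i7t', 'qv0gis']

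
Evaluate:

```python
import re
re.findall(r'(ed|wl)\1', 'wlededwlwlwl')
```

['ed', 'wl']

After group 1 captures some text, `\1` only succeeds where that same text appears again.
Because there's exactly one group, `findall` drops the full match and keeps group 1 from each hit.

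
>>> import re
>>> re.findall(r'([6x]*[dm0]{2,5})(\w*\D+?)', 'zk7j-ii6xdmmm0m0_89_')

[('6xdmmm0', 'm0_89_')]

This matches zero or more of one of [6x], then 2 to 5 of one of [dm0] (captured); then zero or more of a word character, then one or more of a non-digit (lazy) (captured).
2 groups means the one result is a tuple of 2 captured strings — 1 here.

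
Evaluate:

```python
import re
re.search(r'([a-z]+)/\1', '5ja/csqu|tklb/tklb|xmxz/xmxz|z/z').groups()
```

('tklb',)

`\1` has to match the exact text group 1 already captured.
`re.search` scans for the first position where the pattern succeeds.
The match spans [9:18] → 'tklb/tklb'.
Captured: group 1 = 'tklb'.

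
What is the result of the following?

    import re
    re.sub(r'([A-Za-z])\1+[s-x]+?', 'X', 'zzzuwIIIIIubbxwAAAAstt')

`\1` is not a pattern — it's the concrete string captured by group 1, re-applied verbatim.
`sub` substitutes 'X' at each match site.

'XwXXwXtt'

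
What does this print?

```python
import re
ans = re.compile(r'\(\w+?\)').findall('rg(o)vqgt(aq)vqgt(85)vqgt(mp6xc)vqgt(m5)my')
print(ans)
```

['(o)', '(aq)', '(85)', '(mp6xc)', '(m5)']

Walking the string: at [2:5] → '(o)'; at [9:13] → '(aq)'; at [17:21] → '(85)'; at [25:32] → '(mp6xc)'; at [36:40] → '(m5)'.
`findall` yields the raw match text (5 of them) because the pattern has no groups.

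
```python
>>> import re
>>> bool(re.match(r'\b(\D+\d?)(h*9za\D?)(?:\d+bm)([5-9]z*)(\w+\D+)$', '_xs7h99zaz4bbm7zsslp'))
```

Pattern: a word boundary (`\b`, zero-width); then one or more of a non-digit, then optionally a digit (captured); then zero or more of the literal 'h', then the literal '9za', then optionally a non-digit (captured); then one or more of a digit, then the literal 'bm' (non-capturing group); then a character in [5-9], then zero or more of the literal 'z' (captured); then one or more of a word character, then one or more of a non-digit (captured); then anchored at the end.
`match` is anchored at position 0; if the pattern doesn't fit there, it returns None.
Here the pattern fails at index 0, so the call returns None, and `bool(None)` is False.

False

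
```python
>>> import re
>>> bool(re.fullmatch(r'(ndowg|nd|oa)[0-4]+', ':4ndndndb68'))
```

False

`re.fullmatch` requires the pattern to consume the entire string.
Here the string isn't matched end-to-end, so the call returns None, and `bool(None)` is False.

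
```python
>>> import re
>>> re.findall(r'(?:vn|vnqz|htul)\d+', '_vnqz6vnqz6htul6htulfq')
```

['vnqz6', 'vnqz6', 'htul6']

Matches: at [1:6] → 'vnqz6'; at [6:11] → 'vnqz6'; at [11:16] → 'htul6'.
`findall` yields the raw match text (3 of them) because the pattern has no groups.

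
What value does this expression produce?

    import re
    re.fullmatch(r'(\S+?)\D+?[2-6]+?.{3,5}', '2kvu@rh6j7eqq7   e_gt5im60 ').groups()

The match spans [0:27] → '2kvu@rh6j7eqq7   e_gt5im60 '.
Captured: group 1 = '2kvu@rh6j7eqq7'.

('2kvu@rh6j7eqq7',)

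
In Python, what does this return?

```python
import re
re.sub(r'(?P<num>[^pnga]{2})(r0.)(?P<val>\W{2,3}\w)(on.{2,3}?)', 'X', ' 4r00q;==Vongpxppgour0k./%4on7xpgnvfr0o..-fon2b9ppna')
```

' 4r00q;==VongpxppgXpgnX9ppna'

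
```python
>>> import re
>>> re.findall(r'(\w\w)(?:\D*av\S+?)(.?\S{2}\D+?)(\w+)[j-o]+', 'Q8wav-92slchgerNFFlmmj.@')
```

A non-greedy quantifier consumes as few characters as it can — just enough that the remainder of the pattern still matches from where it stops; whatever follows it matches normally.
Multiple groups make `findall` return tuples — one 3-tuple for the one match.

[('Q8', '92sl', 'chgerNFFlmm')]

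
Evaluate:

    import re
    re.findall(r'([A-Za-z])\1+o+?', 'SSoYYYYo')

['S', 'Y']

The backreference `\1` re-matches whatever the first group consumed, character for character.
Walking the string: at [0:3] match 'SSo', group 1 = 'S'; at [3:8] match 'YYYYo', group 1 = 'Y'.
One capturing group, so `findall` returns just the captured substring from each match — 2 in all.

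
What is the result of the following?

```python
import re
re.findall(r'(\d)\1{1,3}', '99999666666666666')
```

['9', '6', '6', '6']

`\1` has to match the exact text group 1 already captured.
Matches: at [0:4] match '9999', group 1 = '9'; at [5:9] match '6666', group 1 = '6'; at [9:13] match '6666', group 1 = '6'; at [13:17] match '6666', group 1 = '6'.
With a single group, `findall` returns only what that group captured — 4 items.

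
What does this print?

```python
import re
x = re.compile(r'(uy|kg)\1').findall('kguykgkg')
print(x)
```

`\1` is not a pattern — it's the concrete string captured by group 1, re-applied verbatim.
Walking the string: at [4:8] match 'kgkg', group 1 = 'kg'.
With a single group, `findall` returns only what that group captured — 1 item.

['kg']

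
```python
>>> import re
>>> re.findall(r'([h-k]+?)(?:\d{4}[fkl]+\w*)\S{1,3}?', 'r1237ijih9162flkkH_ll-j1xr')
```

Pattern: one or more of a character in [h-k] (lazy) (captured); then exactly 4 of a digit, then one or more of one of [fkl], then zero or more of a word character (non-capturing group); then 1 to 3 of a non-whitespace character (lazy).
Scanning left to right: at [5:22] match 'ijih9162flkkH_ll-', group 1 = 'ijih'.
One capturing group, so `findall` returns just the captured substring from the one match — 1 in all.

['ijih']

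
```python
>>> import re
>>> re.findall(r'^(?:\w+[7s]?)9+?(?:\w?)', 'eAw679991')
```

This matches anchored at the start of the string; then one or more of a word character, then optionally one of [7s] (non-capturing group); then one or more of a literal '9' (lazy); then optionally a word character (non-capturing group).
Walking the string: at [0:9] → 'eAw679991'.
`findall` yields the raw match text (1 of them) because the pattern has no groups.

['eAw679991']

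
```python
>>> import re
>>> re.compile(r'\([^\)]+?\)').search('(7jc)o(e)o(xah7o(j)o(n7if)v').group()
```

'(7jc)'

The match spans [0:5] → '(7jc)'.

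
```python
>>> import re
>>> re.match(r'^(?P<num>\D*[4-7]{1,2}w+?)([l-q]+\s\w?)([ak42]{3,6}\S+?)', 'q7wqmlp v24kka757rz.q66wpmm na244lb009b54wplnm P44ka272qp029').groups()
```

('q7w', 'qmlp v', '24kka7')

The match spans [0:15] → 'q7wqmlp v24kka7'.
Captured: group 1 = 'q7w', group 2 = 'qmlp v', group 3 = '24kka7'.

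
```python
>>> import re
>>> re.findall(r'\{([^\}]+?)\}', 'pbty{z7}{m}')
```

Scanning left to right: at [4:8] match '{z7}', group 1 = 'z7'; at [8:11] match '{m}', group 1 = 'm'.
`findall` collects group 1 from each match (2 total).

['z7', 'm']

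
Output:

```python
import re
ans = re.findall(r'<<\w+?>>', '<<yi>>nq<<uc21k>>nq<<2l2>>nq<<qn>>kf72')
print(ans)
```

['<<yi>>', '<<uc21k>>', '<<2l2>>', '<<qn>>']

`findall` yields the raw match text (4 of them) because the pattern has no groups.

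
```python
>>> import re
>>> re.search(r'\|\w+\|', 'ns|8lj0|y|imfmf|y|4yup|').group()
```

'|8lj0|'

`search` walks the string left to right and returns the first match it finds.
The match spans [2:8] → '|8lj0|'.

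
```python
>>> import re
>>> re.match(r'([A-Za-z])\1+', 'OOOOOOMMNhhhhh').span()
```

With `match`, the pattern is implicitly anchored at the beginning.
The match spans [0:6] → 'OOOOOO'.

(0, 6)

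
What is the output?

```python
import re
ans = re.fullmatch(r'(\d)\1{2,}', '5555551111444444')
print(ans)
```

`re.fullmatch` is like wrapping the pattern in `^…$` (in single-line mode).
Here the pattern can't cover the whole string, so the call returns None.

None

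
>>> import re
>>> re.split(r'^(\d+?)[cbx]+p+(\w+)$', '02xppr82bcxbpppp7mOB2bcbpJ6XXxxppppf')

Pattern: anchored at the start of the string; then one or more of a digit (lazy) (captured); then one or more of one of [cbx]; then one or more of a literal 'p'; then one or more of a word character (captured); then anchored at the end.
Matches to split on: at [0:36] → '02xppr82bcxbpppp7mOB2bcbpJ6XXxxppppf'.
With a capturing group present, the delimiter's captured portion is kept in the result list.

['', '02', 'r82bcxbpppp7mOB2bcbpJ6XXxxppppf', '']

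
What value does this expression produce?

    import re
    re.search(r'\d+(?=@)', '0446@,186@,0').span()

(0, 4)

The `(?=…)`/`(?<=…)` assertion just peeks at neighbouring text; it doesn't advance the match position.
The match spans [0:4] → '0446'.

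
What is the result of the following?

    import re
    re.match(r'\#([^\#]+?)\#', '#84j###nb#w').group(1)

'84j'

The match spans [0:5] → '#84j#'.
Captured: group 1 = '84j'.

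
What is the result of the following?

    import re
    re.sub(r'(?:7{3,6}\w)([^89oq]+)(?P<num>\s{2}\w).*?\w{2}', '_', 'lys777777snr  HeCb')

The pattern matches 3 to 6 of the literal '7', then a word character (non-capturing group); then one or more of any character except [89oq] (captured); then exactly 2 of whitespace, then a word character (captured as 'num'); then zero or more of any character (lazy), then exactly 2 of a word character.
Matches: at [3:17] → '777777snr  HeC'.
Each match is replaced by '_'.

'lys_b'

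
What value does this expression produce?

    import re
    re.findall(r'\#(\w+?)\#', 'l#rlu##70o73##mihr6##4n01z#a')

Scanning left to right: at [1:6] match '#rlu#', group 1 = 'rlu'; at [6:13] match '#70o73#', group 1 = '70o73'; at [13:20] match '#mihr6#', group 1 = 'mihr6'; at [20:27] match '#4n01z#', group 1 = '4n01z'.
`findall` collects group 1 from each match (4 total).

['rlu', '70o73', 'mihr6', '4n01z']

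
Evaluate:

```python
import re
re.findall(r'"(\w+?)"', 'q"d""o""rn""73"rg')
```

['d', 'o', 'rn', '73']

Because there's exactly one group, `findall` drops the full match and keeps group 1 from each hit.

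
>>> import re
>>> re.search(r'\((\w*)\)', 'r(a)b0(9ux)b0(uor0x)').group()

'(a)'

Unlike `match`, `search` isn't anchored — it looks for the pattern anywhere in the string.
The match spans [1:4] → '(a)'.
Captured: group 1 = 'a'.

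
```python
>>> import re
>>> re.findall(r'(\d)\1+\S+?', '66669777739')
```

['6', '7']

The backreference `\1` re-matches whatever the first group consumed, character for character.
Matches: at [0:5] match '66669', group 1 = '6'; at [5:10] match '77773', group 1 = '7'.
With a single group, `findall` returns only what that group captured — 2 items.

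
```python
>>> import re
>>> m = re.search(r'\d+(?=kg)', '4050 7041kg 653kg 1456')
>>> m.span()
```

(5, 9)

The positive lookaround only admits positions where the adjacent text matches; those characters stay outside the span.
The match spans [5:9] → '7041'.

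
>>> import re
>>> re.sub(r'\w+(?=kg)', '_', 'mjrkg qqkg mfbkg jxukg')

The `(?=…)`/`(?<=…)` assertion just peeks at neighbouring text; it doesn't advance the match position.
Matches: at [0:3] → 'mjr'; at [6:8] → 'qq'; at [11:14] → 'mfb'; at [17:20] → 'jxu'.
Each match is replaced by '_'.

'_kg _kg _kg _kg'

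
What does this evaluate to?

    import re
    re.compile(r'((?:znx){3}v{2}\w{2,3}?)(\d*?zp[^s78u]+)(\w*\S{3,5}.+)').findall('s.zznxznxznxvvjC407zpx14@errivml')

[('znxznxznxvvjC', '407zpx14@err', 'ivml')]

This matches the literal 'znx' repeated 3 times, then exactly 2 of a literal 'v', then 2 to 3 of a word character (lazy) (captured); then zero or more of a digit (lazy), then the literal 'zp', then one or more of any character except [s78u] (captured); then zero or more of a word character, then 3 to 5 of a non-whitespace character, then one or more of any character (captured).
A `+?`/`*?`/`{m,n}?` starts at its minimum and grows only as far as needed for what follows to match.
Walking the string: at [3:32] match 'znxznxznxvvjC407zpx14@errivml', groups = ('znxznxznxvvjC', '407zpx14@err', 'ivml').
3 groups means the one result is a tuple of 3 captured strings — 1 here.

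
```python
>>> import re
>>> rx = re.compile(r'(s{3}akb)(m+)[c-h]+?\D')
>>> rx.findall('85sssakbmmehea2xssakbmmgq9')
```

The pattern matches exactly 3 of the literal 's', then the literal 'akb' (captured); then one or more of a literal 'm' (captured); then one or more of a character in [c-h] (lazy), then a non-digit.
Matches: at [2:12] match 'sssakbmmeh', groups = ('sssakb', 'mm').
Multiple groups make `findall` return tuples — one 2-tuple for the one match.

[('sssakb', 'mm')]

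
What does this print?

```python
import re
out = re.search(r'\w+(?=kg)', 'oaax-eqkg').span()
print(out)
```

The lookaround is zero-width — it requires the adjacent text to match without consuming it, so the asserted text isn't part of the match.
`re.search` scans for the first position where the pattern succeeds.
The match spans [5:7] → 'eq'.

(5, 7)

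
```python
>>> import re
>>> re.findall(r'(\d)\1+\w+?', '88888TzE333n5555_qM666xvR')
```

`\1` is not a pattern — it's the concrete string captured by group 1, re-applied verbatim.
With a single group, `findall` returns only what that group captured — 4 items.

['8', '3', '5', '6']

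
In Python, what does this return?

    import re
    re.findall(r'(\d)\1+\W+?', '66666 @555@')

['6', '5']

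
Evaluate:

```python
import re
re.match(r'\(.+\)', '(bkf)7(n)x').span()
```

(0, 9)

`re.match` won't scan ahead — the pattern has to work from the very first character.
The match spans [0:9] → '(bkf)7(n)'.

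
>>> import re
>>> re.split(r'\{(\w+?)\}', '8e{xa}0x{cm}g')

Matches to split on: at [2:6] → '{xa}'; at [8:12] → '{cm}'.
Because the pattern has a capturing group, `split` also inserts each captured text between the pieces.

['8e', 'xa', '0x', 'cm', 'g']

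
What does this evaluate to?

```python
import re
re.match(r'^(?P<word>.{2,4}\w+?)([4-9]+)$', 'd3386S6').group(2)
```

'6'

Pattern: anchored at the start of the string; then 2 to 4 of any character, then one or more of a word character (lazy) (captured as 'word'); then one or more of a character in [4-9] (captured); then anchored at the end.
With `match`, the pattern is implicitly anchored at the beginning.
The match spans [0:7] → 'd3386S6'.
Captured: group 1 = 'd3386S', group 2 = '6'.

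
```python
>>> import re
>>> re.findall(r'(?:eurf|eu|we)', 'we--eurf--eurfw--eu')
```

Branches in `(...|...)` are attempted left-to-right; the first branch that allows the whole pattern to succeed is taken.
Matches: at [0:2] → 'we'; at [4:8] → 'eurf'; at [10:14] → 'eurf'; at [17:19] → 'eu'.
`findall` yields the raw match text (4 of them) because the pattern has no groups.

['we', 'eurf', 'eurf', 'eu']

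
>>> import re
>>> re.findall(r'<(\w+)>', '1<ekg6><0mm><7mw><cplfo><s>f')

['ekg6', '0mm', '7mw', 'cplfo', 's']

Scanning left to right: at [1:7] match '<ekg6>', group 1 = 'ekg6'; at [7:12] match '<0mm>', group 1 = '0mm'; at [12:17] match '<7mw>', group 1 = '7mw'; at [17:24] match '<cplfo>', group 1 = 'cplfo'; at [24:27] match '<s>', group 1 = 's'.
With a single group, `findall` returns only what that group captured — 5 items.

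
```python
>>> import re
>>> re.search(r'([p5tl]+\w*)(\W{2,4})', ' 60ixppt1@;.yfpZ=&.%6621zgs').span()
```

(5, 12)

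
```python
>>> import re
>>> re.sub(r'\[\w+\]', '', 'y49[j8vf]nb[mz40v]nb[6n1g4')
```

Each match is replaced by ''.

'y49nbnb[6n1g4'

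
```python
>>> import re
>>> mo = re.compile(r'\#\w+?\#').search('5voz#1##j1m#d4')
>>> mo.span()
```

(4, 7)

`search` walks the string left to right and returns the first match it finds.
The match spans [4:7] → '#1#'.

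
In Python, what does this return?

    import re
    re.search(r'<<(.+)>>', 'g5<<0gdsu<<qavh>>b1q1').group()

'<<0gdsu<<qavh>>'

`re.search` tries every starting position until one works.
The match spans [2:17] → '<<0gdsu<<qavh>>'.
Captured: group 1 = '0gdsu<<qavh'.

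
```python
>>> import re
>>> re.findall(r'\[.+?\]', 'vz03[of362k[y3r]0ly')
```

Walking the string: at [4:16] → '[of362k[y3r]'.
No capturing groups, so `findall` returns the 1 full match string.

['[of362k[y3r]']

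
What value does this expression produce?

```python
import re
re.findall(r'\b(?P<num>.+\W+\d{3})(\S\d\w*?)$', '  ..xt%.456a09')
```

The pattern matches a word boundary (`\b`, zero-width); then one or more of any character, then one or more of a non-word character, then exactly 3 of a digit (captured as 'num'); then a non-whitespace character, then a digit, then zero or more of a word character (lazy) (captured); then anchored at the end.
Matches: at [4:14] match 'xt%.456a09', groups = ('xt%.456', 'a09').
2 groups means the one result is a tuple of 2 captured strings — 1 here.

[('xt%.456', 'a09')]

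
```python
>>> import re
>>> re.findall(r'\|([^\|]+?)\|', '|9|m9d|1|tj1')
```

One capturing group, so `findall` returns just the captured substring from each match — 2 in all.

['9', '1']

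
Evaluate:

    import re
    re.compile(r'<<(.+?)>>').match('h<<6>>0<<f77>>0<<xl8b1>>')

None

`re.match` won't scan ahead — the pattern has to work from the very first character.
Here position 0 doesn't satisfy it, so the call returns None.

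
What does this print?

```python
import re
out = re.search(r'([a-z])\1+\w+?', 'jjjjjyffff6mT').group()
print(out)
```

jjjjjy

`\1` has to match the exact text group 1 already captured.
The match spans [0:6] → 'jjjjjy'.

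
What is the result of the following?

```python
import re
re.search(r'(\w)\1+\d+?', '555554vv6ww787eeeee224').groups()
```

('5',)

The backreference `\1` re-matches whatever the first group consumed, character for character.
Unlike `match`, `search` isn't anchored — it looks for the pattern anywhere in the string.
The match spans [0:6] → '555554'.
Captured: group 1 = '5'.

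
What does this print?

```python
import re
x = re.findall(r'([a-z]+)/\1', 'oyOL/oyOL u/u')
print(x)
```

`\1` has to match the exact text group 1 already captured.
One capturing group, so `findall` returns just the captured substring from the one match — 1 in all.

['u']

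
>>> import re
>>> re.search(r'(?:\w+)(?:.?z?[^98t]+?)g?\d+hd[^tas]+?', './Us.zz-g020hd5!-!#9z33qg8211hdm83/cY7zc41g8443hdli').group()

'Us.zz-g020hd5'

The pattern matches one or more of a word character (non-capturing group); then optionally any character, then optionally a literal 'z', then one or more of any character except [98t] (lazy) (non-capturing group); then optionally a literal 'g'; then one or more of a digit, then the literal 'hd', then one or more of any character except [tas] (lazy).
`re.search` scans for the first position where the pattern succeeds.
The match spans [2:15] → 'Us.zz-g020hd5'.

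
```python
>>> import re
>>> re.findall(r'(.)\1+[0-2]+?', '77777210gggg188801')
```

`\1` is not a pattern — it's the concrete string captured by group 1, re-applied verbatim.
Scanning left to right: at [0:6] match '777772', group 1 = '7'; at [8:13] match 'gggg1', group 1 = 'g'; at [13:17] match '8880', group 1 = '8'.
One capturing group, so `findall` returns just the captured substring from each match — 3 in all.

['7', 'g', '8']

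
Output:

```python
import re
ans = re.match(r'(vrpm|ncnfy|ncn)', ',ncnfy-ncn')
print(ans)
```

None

With `match`, the pattern is implicitly anchored at the beginning.
Here the pattern fails at index 0, so the call returns None.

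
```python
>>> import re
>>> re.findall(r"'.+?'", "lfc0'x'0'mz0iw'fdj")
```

["'x'", "'mz0iw'"]

Scanning left to right: at [4:7] → "'x'"; at [8:15] → "'mz0iw'".
`findall` yields the raw match text (2 of them) because the pattern has no groups.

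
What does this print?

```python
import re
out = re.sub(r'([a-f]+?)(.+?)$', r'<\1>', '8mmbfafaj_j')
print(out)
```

8mm<b>

This matches one or more of a character in [a-f] (lazy) (captured); then one or more of any character (lazy) (captured); then anchored at the end.
Matches: at [3:11] → 'bfafaj_j'.
Each match is replaced using the text its own group 1 captured.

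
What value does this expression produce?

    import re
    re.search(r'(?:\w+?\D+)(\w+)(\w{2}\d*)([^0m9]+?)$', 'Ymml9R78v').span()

The pattern matches one or more of a word character (lazy), then one or more of a non-digit (non-capturing group); then one or more of a word character (captured); then exactly 2 of a word character, then zero or more of a digit (captured); then one or more of any character except [0m9] (lazy) (captured); then anchored at the end.
`search` walks the string left to right and returns the first match it finds.
The match spans [0:9] → 'Ymml9R78v'.
Captured: group 1 = '9R', group 2 = '78', group 3 = 'v'.

(0, 9)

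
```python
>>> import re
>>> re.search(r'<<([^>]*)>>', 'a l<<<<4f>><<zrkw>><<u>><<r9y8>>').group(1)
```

'<<4f'

`re.search` scans for the first position where the pattern succeeds.
The match spans [3:11] → '<<<<4f>>'.
Captured: group 1 = '<<4f'.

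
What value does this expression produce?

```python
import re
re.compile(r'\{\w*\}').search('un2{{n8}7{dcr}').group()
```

Unlike `match`, `search` isn't anchored — it looks for the pattern anywhere in the string.
The match spans [4:8] → '{n8}'.

'{n8}'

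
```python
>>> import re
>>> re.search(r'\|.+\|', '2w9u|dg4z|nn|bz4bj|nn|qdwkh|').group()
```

The match spans [4:28] → '|dg4z|nn|bz4bj|nn|qdwkh|'.

'|dg4z|nn|bz4bj|nn|qdwkh|'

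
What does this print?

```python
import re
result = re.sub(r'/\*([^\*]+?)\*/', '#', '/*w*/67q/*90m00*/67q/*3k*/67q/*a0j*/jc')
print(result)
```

#67q#67q#67q#jc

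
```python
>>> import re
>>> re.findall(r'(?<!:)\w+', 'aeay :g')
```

The negative lookaround is zero-width — it rules out positions where the adjacent text would match, without consuming anything.
Since nothing is captured, `findall` lists the 1 matched substring directly.

['aeay']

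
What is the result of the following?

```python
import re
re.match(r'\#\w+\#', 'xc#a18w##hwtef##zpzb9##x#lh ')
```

`re.match` only tries the pattern at the start of the string.
Here position 0 doesn't satisfy it, so the call returns None.

None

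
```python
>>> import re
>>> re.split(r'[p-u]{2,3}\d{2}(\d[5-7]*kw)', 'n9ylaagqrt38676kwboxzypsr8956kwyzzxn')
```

Pattern: 2 to 3 of a character in [p-u]; then exactly 2 of a digit; then a digit, then zero or more of a character in [5-7], then the literal 'kw' (captured).
Matches to split on: at [7:17] → 'qrt38676kw'; at [22:31] → 'psr8956kw'.
With a capturing group present, the delimiter's captured portion is kept in the result list.

['n9ylaag', '676kw', 'boxzy', '56kw', 'yzzxn']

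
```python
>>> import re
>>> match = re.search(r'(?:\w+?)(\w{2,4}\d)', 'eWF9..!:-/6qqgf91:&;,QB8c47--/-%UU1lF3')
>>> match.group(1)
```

'WF9'

The match spans [0:4] → 'eWF9'.
Captured: group 1 = 'WF9'.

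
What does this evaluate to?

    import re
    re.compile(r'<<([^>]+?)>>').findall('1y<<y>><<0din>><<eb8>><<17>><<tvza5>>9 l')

['y', '0din', 'eb8', '17', 'tvza5']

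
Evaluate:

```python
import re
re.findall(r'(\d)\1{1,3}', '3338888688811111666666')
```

['3', '8', '8', '1', '6', '6']

The backreference `\1` re-matches whatever the first group consumed, character for character.
`findall` collects group 1 from each match (6 total).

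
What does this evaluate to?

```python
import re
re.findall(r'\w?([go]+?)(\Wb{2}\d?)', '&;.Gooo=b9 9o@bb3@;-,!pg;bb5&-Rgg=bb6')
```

Pattern: optionally a word character; then one or more of one of [go] (lazy) (captured); then a non-word character, then exactly 2 of the literal 'b', then optionally a digit (captured).
2 groups means each result is a tuple of 2 captured strings — 3 here.

[('o', '@bb3'), ('g', ';bb5'), ('gg', '=bb6')]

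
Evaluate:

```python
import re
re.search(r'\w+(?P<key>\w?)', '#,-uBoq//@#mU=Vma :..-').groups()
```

('',)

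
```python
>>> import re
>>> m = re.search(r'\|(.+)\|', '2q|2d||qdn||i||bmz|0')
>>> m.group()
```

'|2d||qdn||i||bmz|'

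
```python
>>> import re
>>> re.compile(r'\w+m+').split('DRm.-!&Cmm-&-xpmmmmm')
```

['', '.-!&', '-&-', '']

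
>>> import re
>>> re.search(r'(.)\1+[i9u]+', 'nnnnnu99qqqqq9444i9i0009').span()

(0, 8)

After group 1 captures some text, `\1` only succeeds where that same text appears again.
The match spans [0:8] → 'nnnnnu99'.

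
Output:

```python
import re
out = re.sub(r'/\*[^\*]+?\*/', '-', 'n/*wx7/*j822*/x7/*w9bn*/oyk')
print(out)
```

n/*wx7-x7-oyk

Matches: at [6:14] → '/*j822*/'; at [16:24] → '/*w9bn*/'.
`sub` substitutes '-' at each match site.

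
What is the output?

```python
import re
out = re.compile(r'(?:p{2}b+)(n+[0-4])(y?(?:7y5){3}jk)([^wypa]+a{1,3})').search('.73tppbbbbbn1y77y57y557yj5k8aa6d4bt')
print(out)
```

None

This matches exactly 2 of a literal 'p', then one or more of the literal 'b' (non-capturing group); then one or more of the literal 'n', then a character in [0-4] (captured); then optionally the literal 'y', then the literal '7y5' repeated 3 times, then the literal 'jk' (captured); then one or more of any character except [wypa], then 1 to 3 of a literal 'a' (captured).
`re.search` tries every starting position until one works.
Here the pattern never matches, so the call returns None.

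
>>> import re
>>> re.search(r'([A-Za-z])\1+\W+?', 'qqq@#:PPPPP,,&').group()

`\1` is not a pattern — it's the concrete string captured by group 1, re-applied verbatim.
`re.search` scans for the first position where the pattern succeeds.
The match spans [0:4] → 'qqq@'.
Captured: group 1 = 'q'.

'qqq@'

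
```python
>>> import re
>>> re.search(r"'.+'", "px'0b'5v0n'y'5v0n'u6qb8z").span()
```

(2, 18)

The match spans [2:18] → "'0b'5v0n'y'5v0n'".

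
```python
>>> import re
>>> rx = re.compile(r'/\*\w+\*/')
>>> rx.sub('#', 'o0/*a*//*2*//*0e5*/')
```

'o0###'

Matches: at [2:7] → '/*a*/'; at [7:12] → '/*2*/'; at [12:19] → '/*0e5*/'.
Every occurrence is swapped for '#'.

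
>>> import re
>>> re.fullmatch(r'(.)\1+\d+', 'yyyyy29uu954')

None

After group 1 captures some text, `\1` only succeeds where that same text appears again.
`fullmatch` succeeds only if the pattern covers the string from start to end.
Here the string isn't matched end-to-end, so the call returns None.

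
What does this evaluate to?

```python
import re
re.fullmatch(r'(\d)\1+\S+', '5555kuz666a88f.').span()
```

(0, 15)

After group 1 captures some text, `\1` only succeeds where that same text appears again.
`fullmatch` succeeds only if the pattern covers the string from start to end.
The match spans [0:15] → '5555kuz666a88f.'.
Captured: group 1 = '5'.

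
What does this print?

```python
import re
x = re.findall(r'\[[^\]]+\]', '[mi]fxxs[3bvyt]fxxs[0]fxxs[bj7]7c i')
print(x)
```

Walking the string: at [0:4] → '[mi]'; at [8:15] → '[3bvyt]'; at [19:22] → '[0]'; at [26:31] → '[bj7]'.
No capturing groups, so `findall` returns the 4 full match strings.

['[mi]', '[3bvyt]', '[0]', '[bj7]']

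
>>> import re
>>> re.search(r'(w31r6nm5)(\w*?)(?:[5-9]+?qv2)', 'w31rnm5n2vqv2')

None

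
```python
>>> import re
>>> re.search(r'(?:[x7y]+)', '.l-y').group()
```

'y'

The pattern matches one or more of one of [x7y] (non-capturing group).
`re.search` scans for the first position where the pattern succeeds.
The match spans [3:4] → 'y'.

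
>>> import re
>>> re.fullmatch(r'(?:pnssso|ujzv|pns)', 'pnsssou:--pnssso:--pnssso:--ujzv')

None

`re.fullmatch` is like wrapping the pattern in `^…$` (in single-line mode).
Here the pattern can't cover the whole string, so the call returns None.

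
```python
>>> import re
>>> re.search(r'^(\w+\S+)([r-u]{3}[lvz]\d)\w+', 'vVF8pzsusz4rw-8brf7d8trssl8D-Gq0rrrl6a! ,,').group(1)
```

'vVF8pzsusz4rw-8brf7d8trssl8D-Gq0'

This matches anchored at the start of the string; then one or more of a word character, then one or more of a non-whitespace character (captured); then exactly 3 of a character in [r-u], then one of [lvz], then a digit (captured); then one or more of a word character.
`re.search` tries every starting position until one works.
The match spans [0:38] → 'vVF8pzsusz4rw-8brf7d8trssl8D-Gq0rrrl6a'.
Captured: group 1 = 'vVF8pzsusz4rw-8brf7d8trssl8D-Gq0', group 2 = 'rrrl6'.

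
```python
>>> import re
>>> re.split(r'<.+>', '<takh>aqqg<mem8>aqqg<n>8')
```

Matches to split on: at [0:23] → '<takh>aqqg<mem8>aqqg<n>'.
`split` removes every match and returns the 2 fragments in between.

['', '8']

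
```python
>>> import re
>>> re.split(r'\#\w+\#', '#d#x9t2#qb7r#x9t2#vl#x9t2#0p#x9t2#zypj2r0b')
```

['', 'x9t2', 'x9t2', 'x9t2', 'x9t2#zypj2r0b']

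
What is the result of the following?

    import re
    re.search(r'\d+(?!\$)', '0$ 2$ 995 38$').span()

(6, 9)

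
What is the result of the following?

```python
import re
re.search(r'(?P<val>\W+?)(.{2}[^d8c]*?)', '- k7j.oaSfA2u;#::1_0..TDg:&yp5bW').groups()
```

The match spans [0:3] → '- k'.
Captured: group 1 = '-', group 2 = ' k'.

('-', ' k')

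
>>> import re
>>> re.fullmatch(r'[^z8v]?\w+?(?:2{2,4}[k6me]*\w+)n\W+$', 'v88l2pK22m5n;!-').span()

The pattern matches optionally any character except [z8v], then one or more of a word character (lazy); then 2 to 4 of the literal '2', then zero or more of one of [k6me], then one or more of a word character (non-capturing group); then the literal 'n', then one or more of a non-word character; then anchored at the end.
`re.fullmatch` is like wrapping the pattern in `^…$` (in single-line mode).
The match spans [0:15] → 'v88l2pK22m5n;!-'.

(0, 15)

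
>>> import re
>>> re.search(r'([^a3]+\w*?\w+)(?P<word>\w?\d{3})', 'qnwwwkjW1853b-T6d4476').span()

(0, 12)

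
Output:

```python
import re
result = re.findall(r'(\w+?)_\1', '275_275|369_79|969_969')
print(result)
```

`\1` is not a pattern — it's the concrete string captured by group 1, re-applied verbatim.
Matches: at [0:7] match '275_275', group 1 = '275'; at [15:22] match '969_969', group 1 = '969'.
One capturing group, so `findall` returns just the captured substring from each match — 2 in all.

['275', '969']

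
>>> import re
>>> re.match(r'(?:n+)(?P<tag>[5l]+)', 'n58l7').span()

(0, 2)

The pattern matches one or more of a literal 'n' (non-capturing group); then one or more of one of [5l] (captured as 'tag').
`re.match` only tries the pattern at the start of the string.
The match spans [0:2] → 'n5'.
Captured: group 1 = '5'.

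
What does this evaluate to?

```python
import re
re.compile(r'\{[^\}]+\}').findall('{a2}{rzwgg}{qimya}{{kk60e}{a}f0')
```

['{a2}', '{rzwgg}', '{qimya}', '{{kk60e}', '{a}']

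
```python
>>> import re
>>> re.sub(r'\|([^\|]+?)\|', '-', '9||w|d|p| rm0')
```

'9|-d- rm0'

Matches: at [2:5] → '|w|'; at [6:9] → '|p|'.
Each match is replaced by '-'.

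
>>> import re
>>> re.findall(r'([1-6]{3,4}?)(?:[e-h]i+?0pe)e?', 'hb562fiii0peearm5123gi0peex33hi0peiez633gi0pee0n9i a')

Pattern: 3 to 4 of a character in [1-6] (lazy) (captured); then a character in [e-h], then one or more of the literal 'i' (lazy), then the literal '0pe' (non-capturing group); then optionally a literal 'e'.
One capturing group, so `findall` returns just the captured substring from each match — 3 in all.

['562', '5123', '633']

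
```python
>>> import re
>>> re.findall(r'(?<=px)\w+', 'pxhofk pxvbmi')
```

Because the assertion is zero-width, the text it checks is not consumed and won't appear in the result.
Scanning left to right: at [2:6] → 'hofk'; at [9:13] → 'vbmi'.
With no groups in the pattern, `findall` gives back each whole match — 2 here.

['hofk', 'vbmi']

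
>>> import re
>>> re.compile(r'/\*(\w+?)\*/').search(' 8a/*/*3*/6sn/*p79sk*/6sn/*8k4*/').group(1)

`re.search` scans for the first position where the pattern succeeds.
The match spans [5:10] → '/*3*/'.
Captured: group 1 = '3'.

'3'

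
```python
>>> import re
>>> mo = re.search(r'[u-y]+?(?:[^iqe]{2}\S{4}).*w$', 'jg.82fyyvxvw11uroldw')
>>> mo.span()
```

Pattern: one or more of a character in [u-y] (lazy); then exactly 2 of any character except [iqe], then exactly 4 of a non-whitespace character (non-capturing group); then zero or more of any character, then the literal 'w'; then anchored at the end.
The match spans [6:20] → 'yyvxvw11uroldw'.

(6, 20)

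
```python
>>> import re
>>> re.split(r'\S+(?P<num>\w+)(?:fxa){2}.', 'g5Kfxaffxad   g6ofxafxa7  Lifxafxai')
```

The pattern matches one or more of a non-whitespace character; then one or more of a word character (captured as 'num'); then the literal 'fxa' repeated 2 times, then any character.
`re.split` interleaves the captured-group text with the surrounding fragments.

['g5Kfxaffxad   ', 'o', '  ', 'i', '']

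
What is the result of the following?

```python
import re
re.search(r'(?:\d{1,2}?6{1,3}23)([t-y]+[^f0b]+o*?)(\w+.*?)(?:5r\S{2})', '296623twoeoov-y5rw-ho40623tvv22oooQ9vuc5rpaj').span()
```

The match spans [0:43] → '296623twoeoov-y5rw-ho40623tvv22oooQ9vuc5rpa'.

(0, 43)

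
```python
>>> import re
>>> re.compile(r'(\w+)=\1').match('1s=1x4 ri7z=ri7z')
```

A backreference is literal: `\1` must see the identical characters the first group matched.
`match` is anchored at position 0; if the pattern doesn't fit there, it returns None.
Here the string doesn't start with a match, so the call returns None.

None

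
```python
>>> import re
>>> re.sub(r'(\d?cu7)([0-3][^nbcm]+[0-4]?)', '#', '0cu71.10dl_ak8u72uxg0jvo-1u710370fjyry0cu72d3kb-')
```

'##b-'

`sub` substitutes '#' at each match site.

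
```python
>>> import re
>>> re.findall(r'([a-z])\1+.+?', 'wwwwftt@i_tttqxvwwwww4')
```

['w', 't', 't', 'w']

After group 1 captures some text, `\1` only succeeds where that same text appears again.
Scanning left to right: at [0:5] match 'wwwwf', group 1 = 'w'; at [5:8] match 'tt@', group 1 = 't'; at [10:14] match 'tttq', group 1 = 't'; at [16:22] match 'wwwww4', group 1 = 'w'.
`findall` collects group 1 from each match (4 total).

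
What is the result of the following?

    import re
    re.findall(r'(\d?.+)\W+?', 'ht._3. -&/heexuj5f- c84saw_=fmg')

Pattern: optionally a digit, then one or more of any character (captured); then one or more of a non-word character (lazy).
Scanning left to right: at [0:28] match 'ht._3. -&/heexuj5f- c84saw_=', group 1 = 'ht._3. -&/heexuj5f- c84saw_'.
Because there's exactly one group, `findall` drops the full match and keeps group 1 from the one hit.

['ht._3. -&/heexuj5f- c84saw_']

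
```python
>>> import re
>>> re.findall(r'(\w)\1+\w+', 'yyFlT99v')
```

['y']

The backreference `\1` re-matches whatever the first group consumed, character for character.
`findall` collects group 1 from the one match (1 total).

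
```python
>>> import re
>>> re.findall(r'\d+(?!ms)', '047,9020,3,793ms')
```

['047', '9020', '3', '79']

The negative lookahead/lookbehind blocks any match where the forbidden context is present.
Matches: at [0:3] → '047'; at [4:8] → '9020'; at [9:10] → '3'; at [11:13] → '79'.
`findall` yields the raw match text (4 of them) because the pattern has no groups.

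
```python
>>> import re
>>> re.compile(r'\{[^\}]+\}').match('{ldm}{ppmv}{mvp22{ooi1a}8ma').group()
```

'{ldm}'

`re.match` won't scan ahead — the pattern has to work from the very first character.
The match spans [0:5] → '{ldm}'.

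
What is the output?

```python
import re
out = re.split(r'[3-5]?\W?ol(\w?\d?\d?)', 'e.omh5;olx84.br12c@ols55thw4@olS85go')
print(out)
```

The pattern matches optionally a character in [3-5], then optionally a non-word character, then the literal 'ol'; then optionally a word character, then optionally a digit, then optionally a digit (captured).
Matches to split on: at [5:12] → '5;olx84'; at [18:24] → '@ols55'; at [27:34] → '4@olS85'.
Because the pattern has a capturing group, `split` also inserts each captured text between the pieces.

['e.omh', 'x84', '.br12c', 's55', 'thw', 'S85', 'go']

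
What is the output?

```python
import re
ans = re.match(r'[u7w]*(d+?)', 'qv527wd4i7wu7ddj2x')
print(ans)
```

None

`match` is anchored at position 0; if the pattern doesn't fit there, it returns None.
Here the pattern fails at index 0, so the call returns None.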